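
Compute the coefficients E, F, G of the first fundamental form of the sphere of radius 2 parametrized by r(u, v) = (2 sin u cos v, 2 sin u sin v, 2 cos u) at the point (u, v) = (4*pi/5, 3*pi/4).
E = 4;  F = 0;  G = 5/2 - sqrt(5)/2

Partials: r_u = (2*cos(u)*cos(v), 2*sin(v)*cos(u), -2*sin(u)), r_v = (-2*sin(u)*sin(v), 2*sin(u)*cos(v), 0). As functions of (u, v):
  E = r_u · r_u = 4,
  F = r_u · r_v = 0,
  G = r_v · r_v = 4*sin(u)^2.
Evaluating at (u, v) = (4*pi/5, 3*pi/4): E = 4, F = 0, G = 5/2 - sqrt(5)/2.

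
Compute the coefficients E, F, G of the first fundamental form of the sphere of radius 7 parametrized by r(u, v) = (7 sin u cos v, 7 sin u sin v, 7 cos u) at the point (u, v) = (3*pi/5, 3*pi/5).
E = 49;  F = 0;  G = 49*sqrt(5)/8 + 245/8

Partials: r_u = (7*cos(u)*cos(v), 7*sin(v)*cos(u), -7*sin(u)), r_v = (-7*sin(u)*sin(v), 7*sin(u)*cos(v), 0). As functions of (u, v):
  E = r_u · r_u = 49,
  F = r_u · r_v = 0,
  G = r_v · r_v = 49*sin(u)^2.
Evaluating at (u, v) = (3*pi/5, 3*pi/5): E = 49, F = 0, G = 49*sqrt(5)/8 + 245/8.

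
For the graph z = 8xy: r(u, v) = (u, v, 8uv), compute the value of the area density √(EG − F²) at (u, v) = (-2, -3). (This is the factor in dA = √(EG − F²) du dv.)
√(EG − F²)|_{(-2, -3)} = 7*sqrt(17)

E = 64*v^2 + 1, F = 64*u*v, G = 64*u^2 + 1, so EG − F² = 64*u^2 + 64*v^2 + 1. Taking the positive square root: √(EG − F²) = sqrt(64*u^2 + 64*v^2 + 1). At (u, v) = (-2, -3): 7*sqrt(17).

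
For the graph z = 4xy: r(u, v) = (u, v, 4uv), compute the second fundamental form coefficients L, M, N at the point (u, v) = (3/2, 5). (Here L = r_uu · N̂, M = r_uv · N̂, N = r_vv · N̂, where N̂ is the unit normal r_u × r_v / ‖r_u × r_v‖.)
L = 0;  M = 4*sqrt(437)/437;  N = 0

Compute the unit normal N̂(u, v) = (-4*v/sqrt(16*u^2 + 16*v^2 + 1), -4*u/sqrt(16*u^2 + 16*v^2 + 1), 1/sqrt(16*u^2 + 16*v^2 + 1)), and the second partials r_uu, r_uv, r_vv. Take dot products:
  L(u, v) = r_uu · N̂ = 0,
  M(u, v) = r_uv · N̂ = 4/sqrt(16*u^2 + 16*v^2 + 1),
  N(u, v) = r_vv · N̂ = 0.
Evaluating at (u, v) = (3/2, 5):
  L = 0, M = 4*sqrt(437)/437, N = 0.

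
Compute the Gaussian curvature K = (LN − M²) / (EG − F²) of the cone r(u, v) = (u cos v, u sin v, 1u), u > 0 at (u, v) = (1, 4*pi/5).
K = 0

Coefficients of the first fundamental form: E = 2, F = 0, G = u^2.
Coefficients of the second fundamental form: L = 0, M = 0, N = sqrt(2)*u^2/(2*Abs(u)).
Assemble K = (LN − M²)/(EG − F²) = 0. At (u, v) = (1, 4*pi/5): K = 0.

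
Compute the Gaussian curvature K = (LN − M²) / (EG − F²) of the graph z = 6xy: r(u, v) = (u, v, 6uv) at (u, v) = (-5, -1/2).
K = -9/207025

Coefficients of the first fundamental form: E = 36*v^2 + 1, F = 36*u*v, G = 36*u^2 + 1.
Coefficients of the second fundamental form: L = 0, M = 6/sqrt(36*u^2 + 36*v^2 + 1), N = 0.
Assemble K = (LN − M²)/(EG − F²) = -36/(1296*u^4 + 2592*u^2*v^2 + 72*u^2 + 1296*v^4 + 72*v^2 + 1). At (u, v) = (-5, -1/2): K = -9/207025.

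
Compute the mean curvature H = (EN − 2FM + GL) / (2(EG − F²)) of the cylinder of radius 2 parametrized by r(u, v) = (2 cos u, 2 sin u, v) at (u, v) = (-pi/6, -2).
H = -1/4

With E = 4, F = 0, G = 1, L = -2, M = 0, N = 0, assemble
  H = (EN − 2FM + GL) / (2(EG − F²)) = -1/4.
At (u, v) = (-pi/6, -2): H = -1/4.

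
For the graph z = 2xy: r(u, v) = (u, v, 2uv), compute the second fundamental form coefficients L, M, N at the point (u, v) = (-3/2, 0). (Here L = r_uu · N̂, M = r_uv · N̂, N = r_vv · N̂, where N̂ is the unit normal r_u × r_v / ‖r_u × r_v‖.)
L = 0;  M = sqrt(10)/5;  N = 0

Compute the unit normal N̂(u, v) = (-2*v/sqrt(4*u^2 + 4*v^2 + 1), -2*u/sqrt(4*u^2 + 4*v^2 + 1), 1/sqrt(4*u^2 + 4*v^2 + 1)), and the second partials r_uu, r_uv, r_vv. Take dot products:
  L(u, v) = r_uu · N̂ = 0,
  M(u, v) = r_uv · N̂ = 2/sqrt(4*u^2 + 4*v^2 + 1),
  N(u, v) = r_vv · N̂ = 0.
Evaluating at (u, v) = (-3/2, 0):
  L = 0, M = sqrt(10)/5, N = 0.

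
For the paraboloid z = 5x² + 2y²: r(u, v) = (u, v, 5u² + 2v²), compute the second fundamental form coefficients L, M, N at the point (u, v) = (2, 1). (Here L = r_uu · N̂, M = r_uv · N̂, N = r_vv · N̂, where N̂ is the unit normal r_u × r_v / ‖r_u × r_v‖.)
L = 10*sqrt(417)/417;  M = 0;  N = 4*sqrt(417)/417

Compute the unit normal N̂(u, v) = (-10*u/sqrt(100*u^2 + 16*v^2 + 1), -4*v/sqrt(100*u^2 + 16*v^2 + 1), 1/sqrt(100*u^2 + 16*v^2 + 1)), and the second partials r_uu, r_uv, r_vv. Take dot products:
  L(u, v) = r_uu · N̂ = 10/sqrt(100*u^2 + 16*v^2 + 1),
  M(u, v) = r_uv · N̂ = 0,
  N(u, v) = r_vv · N̂ = 4/sqrt(100*u^2 + 16*v^2 + 1).
Evaluating at (u, v) = (2, 1):
  L = 10*sqrt(417)/417, M = 0, N = 4*sqrt(417)/417.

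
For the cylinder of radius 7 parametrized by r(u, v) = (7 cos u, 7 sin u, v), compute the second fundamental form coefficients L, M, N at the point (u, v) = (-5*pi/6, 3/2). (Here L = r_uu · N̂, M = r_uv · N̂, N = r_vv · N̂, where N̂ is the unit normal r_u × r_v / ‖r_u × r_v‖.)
L = -7;  M = 0;  N = 0

Compute the unit normal N̂(u, v) = (cos(u), sin(u), 0), and the second partials r_uu, r_uv, r_vv. Take dot products:
  L(u, v) = r_uu · N̂ = -7,
  M(u, v) = r_uv · N̂ = 0,
  N(u, v) = r_vv · N̂ = 0.
Evaluating at (u, v) = (-5*pi/6, 3/2):
  L = -7, M = 0, N = 0.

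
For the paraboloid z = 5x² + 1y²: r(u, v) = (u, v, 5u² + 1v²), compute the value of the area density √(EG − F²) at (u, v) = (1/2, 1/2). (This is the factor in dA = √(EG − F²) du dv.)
√(EG − F²)|_{(1/2, 1/2)} = 3*sqrt(3)

E = 100*u^2 + 1, F = 20*u*v, G = 4*v^2 + 1, so EG − F² = 100*u^2 + 4*v^2 + 1. Taking the positive square root: √(EG − F²) = sqrt(100*u^2 + 4*v^2 + 1). At (u, v) = (1/2, 1/2): 3*sqrt(3).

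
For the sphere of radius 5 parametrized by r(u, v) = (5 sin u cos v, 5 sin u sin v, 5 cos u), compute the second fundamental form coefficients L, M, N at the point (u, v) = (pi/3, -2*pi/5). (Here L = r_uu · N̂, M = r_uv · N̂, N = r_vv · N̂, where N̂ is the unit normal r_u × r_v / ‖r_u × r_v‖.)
L = -5;  M = 0;  N = -15/4

Compute the unit normal N̂(u, v) = (sin(u)^2*cos(v)/Abs(sin(u)), sin(u)^2*sin(v)/Abs(sin(u)), sin(2*u)/(2*Abs(sin(u)))), and the second partials r_uu, r_uv, r_vv. Take dot products:
  L(u, v) = r_uu · N̂ = -5*sin(u)/Abs(sin(u)),
  M(u, v) = r_uv · N̂ = 0,
  N(u, v) = r_vv · N̂ = -5*sin(u)^3/Abs(sin(u)).
Evaluating at (u, v) = (pi/3, -2*pi/5):
  L = -5, M = 0, N = -15/4.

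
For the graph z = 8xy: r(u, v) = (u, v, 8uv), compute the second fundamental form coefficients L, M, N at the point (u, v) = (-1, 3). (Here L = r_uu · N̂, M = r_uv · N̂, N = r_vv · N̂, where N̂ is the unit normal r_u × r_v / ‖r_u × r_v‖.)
L = 0;  M = 8*sqrt(641)/641;  N = 0

Compute the unit normal N̂(u, v) = (-8*v/sqrt(64*u^2 + 64*v^2 + 1), -8*u/sqrt(64*u^2 + 64*v^2 + 1), 1/sqrt(64*u^2 + 64*v^2 + 1)), and the second partials r_uu, r_uv, r_vv. Take dot products:
  L(u, v) = r_uu · N̂ = 0,
  M(u, v) = r_uv · N̂ = 8/sqrt(64*u^2 + 64*v^2 + 1),
  N(u, v) = r_vv · N̂ = 0.
Evaluating at (u, v) = (-1, 3):
  L = 0, M = 8*sqrt(641)/641, N = 0.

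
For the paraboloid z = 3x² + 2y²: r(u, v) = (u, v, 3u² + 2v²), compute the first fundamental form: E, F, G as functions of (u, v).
E = 36*u^2 + 1;  F = 24*u*v;  G = 16*v^2 + 1

Compute partials: r_u = (1, 0, 6*u), r_v = (0, 1, 4*v). Then
  E = r_u · r_u = 36*u^2 + 1,
  F = r_u · r_v = 24*u*v,
  G = r_v · r_v = 16*v^2 + 1.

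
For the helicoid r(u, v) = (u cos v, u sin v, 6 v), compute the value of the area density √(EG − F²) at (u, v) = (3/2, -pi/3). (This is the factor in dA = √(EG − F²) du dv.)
√(EG − F²)|_{(3/2, -pi/3)} = 3*sqrt(17)/2

E = 1, F = 0, G = u^2 + 36, so EG − F² = u^2 + 36. Taking the positive square root: √(EG − F²) = sqrt(u^2 + 36). At (u, v) = (3/2, -pi/3): 3*sqrt(17)/2.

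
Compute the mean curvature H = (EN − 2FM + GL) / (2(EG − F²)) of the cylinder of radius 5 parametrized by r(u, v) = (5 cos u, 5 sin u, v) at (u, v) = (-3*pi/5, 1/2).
H = -1/10

With E = 25, F = 0, G = 1, L = -5, M = 0, N = 0, assemble
  H = (EN − 2FM + GL) / (2(EG − F²)) = -1/10.
At (u, v) = (-3*pi/5, 1/2): H = -1/10.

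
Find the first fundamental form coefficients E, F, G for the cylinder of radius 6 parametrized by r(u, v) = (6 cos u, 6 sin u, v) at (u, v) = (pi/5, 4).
E = 36;  F = 0;  G = 1

Partials: r_u = (-6*sin(u), 6*cos(u), 0), r_v = (0, 0, 1). As functions of (u, v):
  E = r_u · r_u = 36,
  F = r_u · r_v = 0,
  G = r_v · r_v = 1.
Evaluating at (u, v) = (pi/5, 4): E = 36, F = 0, G = 1.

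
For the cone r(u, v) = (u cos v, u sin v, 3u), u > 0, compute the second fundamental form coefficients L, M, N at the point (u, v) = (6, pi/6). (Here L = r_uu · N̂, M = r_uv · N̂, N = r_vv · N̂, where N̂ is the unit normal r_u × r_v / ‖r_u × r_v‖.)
L = 0;  M = 0;  N = 9*sqrt(10)/5

Compute the unit normal N̂(u, v) = (-3*sqrt(10)*u*cos(v)/(10*Abs(u)), -3*sqrt(10)*u*sin(v)/(10*Abs(u)), sqrt(10)*u/(10*Abs(u))), and the second partials r_uu, r_uv, r_vv. Take dot products:
  L(u, v) = r_uu · N̂ = 0,
  M(u, v) = r_uv · N̂ = 0,
  N(u, v) = r_vv · N̂ = 3*sqrt(10)*u^2/(10*Abs(u)).
Evaluating at (u, v) = (6, pi/6):
  L = 0, M = 0, N = 9*sqrt(10)/5.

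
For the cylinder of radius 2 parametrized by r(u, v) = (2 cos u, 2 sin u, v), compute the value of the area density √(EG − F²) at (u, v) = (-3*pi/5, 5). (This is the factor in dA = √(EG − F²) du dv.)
√(EG − F²)|_{(-3*pi/5, 5)} = 2

E = 4, F = 0, G = 1, so EG − F² = 4. Taking the positive square root: √(EG − F²) = 2. At (u, v) = (-3*pi/5, 5): 2.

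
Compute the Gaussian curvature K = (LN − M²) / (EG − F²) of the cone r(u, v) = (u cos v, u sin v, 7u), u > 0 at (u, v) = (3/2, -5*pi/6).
K = 0

Coefficients of the first fundamental form: E = 50, F = 0, G = u^2.
Coefficients of the second fundamental form: L = 0, M = 0, N = 7*sqrt(2)*u^2/(10*Abs(u)).
Assemble K = (LN − M²)/(EG − F²) = 0. At (u, v) = (3/2, -5*pi/6): K = 0.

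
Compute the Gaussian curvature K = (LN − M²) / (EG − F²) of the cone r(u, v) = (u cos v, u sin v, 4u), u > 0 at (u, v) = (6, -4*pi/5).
K = 0

Coefficients of the first fundamental form: E = 17, F = 0, G = u^2.
Coefficients of the second fundamental form: L = 0, M = 0, N = 4*sqrt(17)*u^2/(17*Abs(u)).
Assemble K = (LN − M²)/(EG − F²) = 0. At (u, v) = (6, -4*pi/5): K = 0.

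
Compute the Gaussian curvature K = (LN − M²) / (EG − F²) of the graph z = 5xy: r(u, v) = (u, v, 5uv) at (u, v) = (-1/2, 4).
K = -400/2653641

Coefficients of the first fundamental form: E = 25*v^2 + 1, F = 25*u*v, G = 25*u^2 + 1.
Coefficients of the second fundamental form: L = 0, M = 5/sqrt(25*u^2 + 25*v^2 + 1), N = 0.
Assemble K = (LN − M²)/(EG − F²) = -25/(625*u^4 + 1250*u^2*v^2 + 50*u^2 + 625*v^4 + 50*v^2 + 1). At (u, v) = (-1/2, 4): K = -400/2653641.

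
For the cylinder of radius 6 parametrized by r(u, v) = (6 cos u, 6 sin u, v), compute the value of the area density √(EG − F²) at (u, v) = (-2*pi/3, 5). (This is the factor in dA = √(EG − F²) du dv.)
√(EG − F²)|_{(-2*pi/3, 5)} = 6

E = 36, F = 0, G = 1, so EG − F² = 36. Taking the positive square root: √(EG − F²) = 6. At (u, v) = (-2*pi/3, 5): 6.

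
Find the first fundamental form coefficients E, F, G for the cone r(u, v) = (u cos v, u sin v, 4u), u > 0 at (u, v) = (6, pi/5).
E = 17;  F = 0;  G = 36

Partials: r_u = (cos(v), sin(v), 4), r_v = (-u*sin(v), u*cos(v), 0). As functions of (u, v):
  E = r_u · r_u = 17,
  F = r_u · r_v = 0,
  G = r_v · r_v = u^2.
Evaluating at (u, v) = (6, pi/5): E = 17, F = 0, G = 36.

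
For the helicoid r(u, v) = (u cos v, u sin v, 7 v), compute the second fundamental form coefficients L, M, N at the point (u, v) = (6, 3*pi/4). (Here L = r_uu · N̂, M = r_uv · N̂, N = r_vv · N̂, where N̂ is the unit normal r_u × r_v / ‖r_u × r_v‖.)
L = 0;  M = -7*sqrt(85)/85;  N = 0

Compute the unit normal N̂(u, v) = (7*sin(v)/sqrt(u^2 + 49), -7*cos(v)/sqrt(u^2 + 49), u/sqrt(u^2 + 49)), and the second partials r_uu, r_uv, r_vv. Take dot products:
  L(u, v) = r_uu · N̂ = 0,
  M(u, v) = r_uv · N̂ = -7/sqrt(u^2 + 49),
  N(u, v) = r_vv · N̂ = 0.
Evaluating at (u, v) = (6, 3*pi/4):
  L = 0, M = -7*sqrt(85)/85, N = 0.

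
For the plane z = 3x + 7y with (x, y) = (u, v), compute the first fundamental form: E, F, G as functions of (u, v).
E = 10;  F = 21;  G = 50

Compute partials: r_u = (1, 0, 3), r_v = (0, 1, 7). Then
  E = r_u · r_u = 10,
  F = r_u · r_v = 21,
  G = r_v · r_v = 50.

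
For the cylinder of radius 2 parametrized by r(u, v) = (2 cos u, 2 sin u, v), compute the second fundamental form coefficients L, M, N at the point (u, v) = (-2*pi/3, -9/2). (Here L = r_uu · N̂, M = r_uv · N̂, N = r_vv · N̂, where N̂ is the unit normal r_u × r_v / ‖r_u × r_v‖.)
L = -2;  M = 0;  N = 0

Compute the unit normal N̂(u, v) = (cos(u), sin(u), 0), and the second partials r_uu, r_uv, r_vv. Take dot products:
  L(u, v) = r_uu · N̂ = -2,
  M(u, v) = r_uv · N̂ = 0,
  N(u, v) = r_vv · N̂ = 0.
Evaluating at (u, v) = (-2*pi/3, -9/2):
  L = -2, M = 0, N = 0.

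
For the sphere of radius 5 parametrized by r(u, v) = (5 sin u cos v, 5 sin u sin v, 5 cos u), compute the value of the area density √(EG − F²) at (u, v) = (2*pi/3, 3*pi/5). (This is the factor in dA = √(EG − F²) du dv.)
√(EG − F²)|_{(2*pi/3, 3*pi/5)} = 25*sqrt(3)/2

E = 25, F = 0, G = 25*sin(u)^2, so EG − F² = 625*sin(u)^2. Taking the positive square root: √(EG − F²) = 25*Abs(sin(u)). At (u, v) = (2*pi/3, 3*pi/5): 25*sqrt(3)/2.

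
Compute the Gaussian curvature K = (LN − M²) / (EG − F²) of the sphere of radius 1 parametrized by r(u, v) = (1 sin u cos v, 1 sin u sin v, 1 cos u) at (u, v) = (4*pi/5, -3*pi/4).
K = 1

Coefficients of the first fundamental form: E = 1, F = 0, G = sin(u)^2.
Coefficients of the second fundamental form: L = -sin(u)/Abs(sin(u)), M = 0, N = -sin(u)^3/Abs(sin(u)).
Assemble K = (LN − M²)/(EG − F²) = 1. At (u, v) = (4*pi/5, -3*pi/4): K = 1.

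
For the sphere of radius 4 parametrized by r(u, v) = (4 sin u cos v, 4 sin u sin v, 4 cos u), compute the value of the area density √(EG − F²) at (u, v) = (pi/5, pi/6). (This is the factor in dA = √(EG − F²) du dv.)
√(EG − F²)|_{(pi/5, pi/6)} = 4*sqrt(10 - 2*sqrt(5))

E = 16, F = 0, G = 16*sin(u)^2, so EG − F² = 256*sin(u)^2. Taking the positive square root: √(EG − F²) = 16*Abs(sin(u)). At (u, v) = (pi/5, pi/6): 4*sqrt(10 - 2*sqrt(5)).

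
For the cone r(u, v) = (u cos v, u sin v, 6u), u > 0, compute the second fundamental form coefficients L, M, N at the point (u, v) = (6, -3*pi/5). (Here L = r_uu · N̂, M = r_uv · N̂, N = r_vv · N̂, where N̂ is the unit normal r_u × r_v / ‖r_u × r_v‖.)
L = 0;  M = 0;  N = 36*sqrt(37)/37

Compute the unit normal N̂(u, v) = (-6*sqrt(37)*u*cos(v)/(37*Abs(u)), -6*sqrt(37)*u*sin(v)/(37*Abs(u)), sqrt(37)*u/(37*Abs(u))), and the second partials r_uu, r_uv, r_vv. Take dot products:
  L(u, v) = r_uu · N̂ = 0,
  M(u, v) = r_uv · N̂ = 0,
  N(u, v) = r_vv · N̂ = 6*sqrt(37)*u^2/(37*Abs(u)).
Evaluating at (u, v) = (6, -3*pi/5):
  L = 0, M = 0, N = 36*sqrt(37)/37.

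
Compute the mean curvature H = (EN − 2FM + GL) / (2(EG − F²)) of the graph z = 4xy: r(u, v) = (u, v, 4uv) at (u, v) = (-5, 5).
H = 1600*sqrt(89)/213867

With E = 16*v^2 + 1, F = 16*u*v, G = 16*u^2 + 1, L = 0, M = 4/sqrt(16*u^2 + 16*v^2 + 1), N = 0, assemble
  H = (EN − 2FM + GL) / (2(EG − F²)) = -64*u*v/(16*u^2 + 16*v^2 + 1)^(3/2).
At (u, v) = (-5, 5): H = 1600*sqrt(89)/213867.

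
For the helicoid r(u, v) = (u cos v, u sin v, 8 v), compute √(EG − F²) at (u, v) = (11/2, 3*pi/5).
√(EG − F²)|_{(11/2, 3*pi/5)} = sqrt(377)/2

E = 1, F = 0, G = u^2 + 64; EG − F² = u^2 + 64; √(EG − F²) = sqrt(u^2 + 64). At the given point: sqrt(377)/2.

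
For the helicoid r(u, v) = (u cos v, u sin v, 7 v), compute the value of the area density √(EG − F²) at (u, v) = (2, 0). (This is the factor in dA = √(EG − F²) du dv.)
√(EG − F²)|_{(2, 0)} = sqrt(53)

E = 1, F = 0, G = u^2 + 49, so EG − F² = u^2 + 49. Taking the positive square root: √(EG − F²) = sqrt(u^2 + 49). At (u, v) = (2, 0): sqrt(53).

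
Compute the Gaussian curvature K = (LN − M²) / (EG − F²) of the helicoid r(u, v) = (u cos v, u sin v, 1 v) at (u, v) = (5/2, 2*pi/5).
K = -16/841

Coefficients of the first fundamental form: E = 1, F = 0, G = u^2 + 1.
Coefficients of the second fundamental form: L = 0, M = -1/sqrt(u^2 + 1), N = 0.
Assemble K = (LN − M²)/(EG − F²) = -1/(u^2 + 1)^2. At (u, v) = (5/2, 2*pi/5): K = -16/841.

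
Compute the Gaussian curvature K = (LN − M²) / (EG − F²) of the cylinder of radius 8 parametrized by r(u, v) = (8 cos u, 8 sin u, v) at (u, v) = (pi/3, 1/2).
K = 0

Coefficients of the first fundamental form: E = 64, F = 0, G = 1.
Coefficients of the second fundamental form: L = -8, M = 0, N = 0.
Assemble K = (LN − M²)/(EG − F²) = 0. At (u, v) = (pi/3, 1/2): K = 0.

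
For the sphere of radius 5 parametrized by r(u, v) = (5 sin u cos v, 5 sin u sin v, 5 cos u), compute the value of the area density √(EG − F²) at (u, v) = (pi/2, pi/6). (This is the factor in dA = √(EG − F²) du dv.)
√(EG − F²)|_{(pi/2, pi/6)} = 25

E = 25, F = 0, G = 25*sin(u)^2, so EG − F² = 625*sin(u)^2. Taking the positive square root: √(EG − F²) = 25*Abs(sin(u)). At (u, v) = (pi/2, pi/6): 25.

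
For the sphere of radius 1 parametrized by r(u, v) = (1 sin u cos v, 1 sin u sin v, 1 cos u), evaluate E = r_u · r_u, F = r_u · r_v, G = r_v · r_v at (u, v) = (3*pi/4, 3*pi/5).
E = 1;  F = 0;  G = 1/2

Partials: r_u = (cos(u)*cos(v), sin(v)*cos(u), -sin(u)), r_v = (-sin(u)*sin(v), sin(u)*cos(v), 0). As functions of (u, v):
  E = r_u · r_u = 1,
  F = r_u · r_v = 0,
  G = r_v · r_v = sin(u)^2.
Evaluating at (u, v) = (3*pi/4, 3*pi/5): E = 1, F = 0, G = 1/2.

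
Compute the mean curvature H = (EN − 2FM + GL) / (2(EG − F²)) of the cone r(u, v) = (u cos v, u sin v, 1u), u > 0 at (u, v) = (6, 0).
H = sqrt(2)/24

With E = 2, F = 0, G = u^2, L = 0, M = 0, N = sqrt(2)*u^2/(2*Abs(u)), assemble
  H = (EN − 2FM + GL) / (2(EG − F²)) = sqrt(2)/(4*Abs(u)).
At (u, v) = (6, 0): H = sqrt(2)/24.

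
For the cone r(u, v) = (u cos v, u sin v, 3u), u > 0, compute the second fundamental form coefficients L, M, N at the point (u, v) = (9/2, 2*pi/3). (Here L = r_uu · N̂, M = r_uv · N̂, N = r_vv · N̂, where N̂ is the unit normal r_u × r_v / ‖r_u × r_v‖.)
L = 0;  M = 0;  N = 27*sqrt(10)/20

Compute the unit normal N̂(u, v) = (-3*sqrt(10)*u*cos(v)/(10*Abs(u)), -3*sqrt(10)*u*sin(v)/(10*Abs(u)), sqrt(10)*u/(10*Abs(u))), and the second partials r_uu, r_uv, r_vv. Take dot products:
  L(u, v) = r_uu · N̂ = 0,
  M(u, v) = r_uv · N̂ = 0,
  N(u, v) = r_vv · N̂ = 3*sqrt(10)*u^2/(10*Abs(u)).
Evaluating at (u, v) = (9/2, 2*pi/3):
  L = 0, M = 0, N = 27*sqrt(10)/20.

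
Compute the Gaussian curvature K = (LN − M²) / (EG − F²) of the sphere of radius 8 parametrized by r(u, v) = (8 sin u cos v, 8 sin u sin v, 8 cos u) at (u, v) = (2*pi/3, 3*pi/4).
K = 1/64

Coefficients of the first fundamental form: E = 64, F = 0, G = 64*sin(u)^2.
Coefficients of the second fundamental form: L = -8*sin(u)/Abs(sin(u)), M = 0, N = -8*sin(u)^3/Abs(sin(u)).
Assemble K = (LN − M²)/(EG − F²) = 1/64. At (u, v) = (2*pi/3, 3*pi/4): K = 1/64.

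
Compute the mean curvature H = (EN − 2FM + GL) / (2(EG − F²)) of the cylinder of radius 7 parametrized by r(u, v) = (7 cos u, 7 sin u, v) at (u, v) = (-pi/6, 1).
H = -1/14

With E = 49, F = 0, G = 1, L = -7, M = 0, N = 0, assemble
  H = (EN − 2FM + GL) / (2(EG − F²)) = -1/14.
At (u, v) = (-pi/6, 1): H = -1/14.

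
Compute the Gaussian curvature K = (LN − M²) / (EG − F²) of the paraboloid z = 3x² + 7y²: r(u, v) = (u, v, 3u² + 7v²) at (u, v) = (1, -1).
K = 84/54289

Coefficients of the first fundamental form: E = 36*u^2 + 1, F = 84*u*v, G = 196*v^2 + 1.
Coefficients of the second fundamental form: L = 6/sqrt(36*u^2 + 196*v^2 + 1), M = 0, N = 14/sqrt(36*u^2 + 196*v^2 + 1).
Assemble K = (LN − M²)/(EG − F²) = 84/(1296*u^4 + 14112*u^2*v^2 + 72*u^2 + 38416*v^4 + 392*v^2 + 1). At (u, v) = (1, -1): K = 84/54289.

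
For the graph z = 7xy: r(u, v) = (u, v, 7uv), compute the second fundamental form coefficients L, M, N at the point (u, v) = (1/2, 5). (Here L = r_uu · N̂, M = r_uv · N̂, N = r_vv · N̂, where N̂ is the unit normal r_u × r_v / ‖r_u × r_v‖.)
L = 0;  M = 14*sqrt(4953)/4953;  N = 0

Compute the unit normal N̂(u, v) = (-7*v/sqrt(49*u^2 + 49*v^2 + 1), -7*u/sqrt(49*u^2 + 49*v^2 + 1), 1/sqrt(49*u^2 + 49*v^2 + 1)), and the second partials r_uu, r_uv, r_vv. Take dot products:
  L(u, v) = r_uu · N̂ = 0,
  M(u, v) = r_uv · N̂ = 7/sqrt(49*u^2 + 49*v^2 + 1),
  N(u, v) = r_vv · N̂ = 0.
Evaluating at (u, v) = (1/2, 5):
  L = 0, M = 14*sqrt(4953)/4953, N = 0.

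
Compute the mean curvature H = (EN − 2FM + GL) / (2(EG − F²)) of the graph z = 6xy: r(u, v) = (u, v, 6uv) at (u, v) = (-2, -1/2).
H = -54*sqrt(154)/5929

With E = 36*v^2 + 1, F = 36*u*v, G = 36*u^2 + 1, L = 0, M = 6/sqrt(36*u^2 + 36*v^2 + 1), N = 0, assemble
  H = (EN − 2FM + GL) / (2(EG − F²)) = -216*u*v/(36*u^2 + 36*v^2 + 1)^(3/2).
At (u, v) = (-2, -1/2): H = -54*sqrt(154)/5929.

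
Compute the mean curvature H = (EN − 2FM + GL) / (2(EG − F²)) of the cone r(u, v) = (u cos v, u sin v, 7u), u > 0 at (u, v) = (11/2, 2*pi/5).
H = 7*sqrt(2)/110

With E = 50, F = 0, G = u^2, L = 0, M = 0, N = 7*sqrt(2)*u^2/(10*Abs(u)), assemble
  H = (EN − 2FM + GL) / (2(EG − F²)) = 7*sqrt(2)/(20*Abs(u)).
At (u, v) = (11/2, 2*pi/5): H = 7*sqrt(2)/110.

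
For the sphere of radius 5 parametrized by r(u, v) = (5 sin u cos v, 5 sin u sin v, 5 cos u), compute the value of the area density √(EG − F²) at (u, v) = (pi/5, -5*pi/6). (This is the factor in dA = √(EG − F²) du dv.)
√(EG − F²)|_{(pi/5, -5*pi/6)} = 25*sqrt(10 - 2*sqrt(5))/4

E = 25, F = 0, G = 25*sin(u)^2, so EG − F² = 625*sin(u)^2. Taking the positive square root: √(EG − F²) = 25*Abs(sin(u)). At (u, v) = (pi/5, -5*pi/6): 25*sqrt(10 - 2*sqrt(5))/4.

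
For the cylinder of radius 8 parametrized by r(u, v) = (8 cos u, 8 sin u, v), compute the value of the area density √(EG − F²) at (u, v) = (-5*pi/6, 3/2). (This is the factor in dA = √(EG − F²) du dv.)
√(EG − F²)|_{(-5*pi/6, 3/2)} = 8

E = 64, F = 0, G = 1, so EG − F² = 64. Taking the positive square root: √(EG − F²) = 8. At (u, v) = (-5*pi/6, 3/2): 8.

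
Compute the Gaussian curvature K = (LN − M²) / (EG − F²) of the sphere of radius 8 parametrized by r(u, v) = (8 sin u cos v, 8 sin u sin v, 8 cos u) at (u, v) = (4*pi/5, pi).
K = 1/64

Coefficients of the first fundamental form: E = 64, F = 0, G = 64*sin(u)^2.
Coefficients of the second fundamental form: L = -8*sin(u)/Abs(sin(u)), M = 0, N = -8*sin(u)^3/Abs(sin(u)).
Assemble K = (LN − M²)/(EG − F²) = 1/64. At (u, v) = (4*pi/5, pi): K = 1/64.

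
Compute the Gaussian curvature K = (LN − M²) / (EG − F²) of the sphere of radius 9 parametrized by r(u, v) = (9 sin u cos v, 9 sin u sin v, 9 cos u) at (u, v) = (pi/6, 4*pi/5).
K = 1/81

Coefficients of the first fundamental form: E = 81, F = 0, G = 81*sin(u)^2.
Coefficients of the second fundamental form: L = -9*sin(u)/Abs(sin(u)), M = 0, N = -9*sin(u)^3/Abs(sin(u)).
Assemble K = (LN − M²)/(EG − F²) = 1/81. At (u, v) = (pi/6, 4*pi/5): K = 1/81.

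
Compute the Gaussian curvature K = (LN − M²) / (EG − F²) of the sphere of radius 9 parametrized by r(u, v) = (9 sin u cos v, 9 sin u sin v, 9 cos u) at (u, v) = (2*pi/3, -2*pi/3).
K = 1/81

Coefficients of the first fundamental form: E = 81, F = 0, G = 81*sin(u)^2.
Coefficients of the second fundamental form: L = -9*sin(u)/Abs(sin(u)), M = 0, N = -9*sin(u)^3/Abs(sin(u)).
Assemble K = (LN − M²)/(EG − F²) = 1/81. At (u, v) = (2*pi/3, -2*pi/3): K = 1/81.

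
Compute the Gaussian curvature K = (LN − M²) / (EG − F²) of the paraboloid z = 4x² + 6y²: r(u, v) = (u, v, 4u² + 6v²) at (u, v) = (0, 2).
K = 96/332929

Coefficients of the first fundamental form: E = 64*u^2 + 1, F = 96*u*v, G = 144*v^2 + 1.
Coefficients of the second fundamental form: L = 8/sqrt(64*u^2 + 144*v^2 + 1), M = 0, N = 12/sqrt(64*u^2 + 144*v^2 + 1).
Assemble K = (LN − M²)/(EG − F²) = 96/(4096*u^4 + 18432*u^2*v^2 + 128*u^2 + 20736*v^4 + 288*v^2 + 1). At (u, v) = (0, 2): K = 96/332929.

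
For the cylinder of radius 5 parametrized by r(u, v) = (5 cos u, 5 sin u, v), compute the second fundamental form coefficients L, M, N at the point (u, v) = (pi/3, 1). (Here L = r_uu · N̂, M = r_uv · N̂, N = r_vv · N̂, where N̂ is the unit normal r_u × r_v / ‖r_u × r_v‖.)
L = -5;  M = 0;  N = 0

Compute the unit normal N̂(u, v) = (cos(u), sin(u), 0), and the second partials r_uu, r_uv, r_vv. Take dot products:
  L(u, v) = r_uu · N̂ = -5,
  M(u, v) = r_uv · N̂ = 0,
  N(u, v) = r_vv · N̂ = 0.
Evaluating at (u, v) = (pi/3, 1):
  L = -5, M = 0, N = 0.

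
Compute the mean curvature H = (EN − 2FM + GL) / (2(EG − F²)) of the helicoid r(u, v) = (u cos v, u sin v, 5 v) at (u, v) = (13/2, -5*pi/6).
H = 0

With E = 1, F = 0, G = u^2 + 25, L = 0, M = -5/sqrt(u^2 + 25), N = 0, assemble
  H = (EN − 2FM + GL) / (2(EG − F²)) = 0.
At (u, v) = (13/2, -5*pi/6): H = 0.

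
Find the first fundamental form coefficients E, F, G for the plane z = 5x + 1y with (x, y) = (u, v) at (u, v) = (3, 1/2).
E = 26;  F = 5;  G = 2

Partials: r_u = (1, 0, 5), r_v = (0, 1, 1). As functions of (u, v):
  E = r_u · r_u = 26,
  F = r_u · r_v = 5,
  G = r_v · r_v = 2.
Evaluating at (u, v) = (3, 1/2): E = 26, F = 5, G = 2.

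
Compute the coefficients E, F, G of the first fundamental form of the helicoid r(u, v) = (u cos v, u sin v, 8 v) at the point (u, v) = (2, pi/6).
E = 1;  F = 0;  G = 68

Partials: r_u = (cos(v), sin(v), 0), r_v = (-u*sin(v), u*cos(v), 8). As functions of (u, v):
  E = r_u · r_u = 1,
  F = r_u · r_v = 0,
  G = r_v · r_v = u^2 + 64.
Evaluating at (u, v) = (2, pi/6): E = 1, F = 0, G = 68.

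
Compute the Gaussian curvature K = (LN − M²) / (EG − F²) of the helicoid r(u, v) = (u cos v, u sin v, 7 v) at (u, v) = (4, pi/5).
K = -49/4225

Coefficients of the first fundamental form: E = 1, F = 0, G = u^2 + 49.
Coefficients of the second fundamental form: L = 0, M = -7/sqrt(u^2 + 49), N = 0.
Assemble K = (LN − M²)/(EG − F²) = -49/(u^2 + 49)^2. At (u, v) = (4, pi/5): K = -49/4225.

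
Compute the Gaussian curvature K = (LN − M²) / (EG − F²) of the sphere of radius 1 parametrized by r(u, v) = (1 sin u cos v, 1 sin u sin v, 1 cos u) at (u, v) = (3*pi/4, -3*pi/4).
K = 1

Coefficients of the first fundamental form: E = 1, F = 0, G = sin(u)^2.
Coefficients of the second fundamental form: L = -sin(u)/Abs(sin(u)), M = 0, N = -sin(u)^3/Abs(sin(u)).
Assemble K = (LN − M²)/(EG − F²) = 1. At (u, v) = (3*pi/4, -3*pi/4): K = 1.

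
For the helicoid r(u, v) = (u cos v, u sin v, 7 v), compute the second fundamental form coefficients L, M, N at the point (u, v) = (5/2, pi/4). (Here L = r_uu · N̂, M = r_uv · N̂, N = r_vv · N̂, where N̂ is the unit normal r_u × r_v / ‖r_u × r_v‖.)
L = 0;  M = -14*sqrt(221)/221;  N = 0

Compute the unit normal N̂(u, v) = (7*sin(v)/sqrt(u^2 + 49), -7*cos(v)/sqrt(u^2 + 49), u/sqrt(u^2 + 49)), and the second partials r_uu, r_uv, r_vv. Take dot products:
  L(u, v) = r_uu · N̂ = 0,
  M(u, v) = r_uv · N̂ = -7/sqrt(u^2 + 49),
  N(u, v) = r_vv · N̂ = 0.
Evaluating at (u, v) = (5/2, pi/4):
  L = 0, M = -14*sqrt(221)/221, N = 0.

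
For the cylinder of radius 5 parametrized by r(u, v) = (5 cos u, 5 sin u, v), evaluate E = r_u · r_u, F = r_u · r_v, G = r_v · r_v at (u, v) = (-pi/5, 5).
E = 25;  F = 0;  G = 1

Partials: r_u = (-5*sin(u), 5*cos(u), 0), r_v = (0, 0, 1). As functions of (u, v):
  E = r_u · r_u = 25,
  F = r_u · r_v = 0,
  G = r_v · r_v = 1.
Evaluating at (u, v) = (-pi/5, 5): E = 25, F = 0, G = 1.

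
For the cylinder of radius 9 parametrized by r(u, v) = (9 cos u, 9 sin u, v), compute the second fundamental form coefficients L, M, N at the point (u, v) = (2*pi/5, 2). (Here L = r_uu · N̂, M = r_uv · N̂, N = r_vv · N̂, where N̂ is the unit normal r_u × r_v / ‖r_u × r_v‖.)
L = -9;  M = 0;  N = 0

Compute the unit normal N̂(u, v) = (cos(u), sin(u), 0), and the second partials r_uu, r_uv, r_vv. Take dot products:
  L(u, v) = r_uu · N̂ = -9,
  M(u, v) = r_uv · N̂ = 0,
  N(u, v) = r_vv · N̂ = 0.
Evaluating at (u, v) = (2*pi/5, 2):
  L = -9, M = 0, N = 0.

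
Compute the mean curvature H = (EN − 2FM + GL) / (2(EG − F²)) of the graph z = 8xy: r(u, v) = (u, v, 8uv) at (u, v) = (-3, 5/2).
H = 3840*sqrt(977)/954529

With E = 64*v^2 + 1, F = 64*u*v, G = 64*u^2 + 1, L = 0, M = 8/sqrt(64*u^2 + 64*v^2 + 1), N = 0, assemble
  H = (EN − 2FM + GL) / (2(EG − F²)) = -512*u*v/(64*u^2 + 64*v^2 + 1)^(3/2).
At (u, v) = (-3, 5/2): H = 3840*sqrt(977)/954529.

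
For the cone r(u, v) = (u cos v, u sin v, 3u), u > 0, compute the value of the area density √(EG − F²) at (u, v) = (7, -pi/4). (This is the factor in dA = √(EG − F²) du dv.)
√(EG − F²)|_{(7, -pi/4)} = 7*sqrt(10)

E = 10, F = 0, G = u^2, so EG − F² = 10*u^2. Taking the positive square root: √(EG − F²) = sqrt(10)*Abs(u). At (u, v) = (7, -pi/4): 7*sqrt(10).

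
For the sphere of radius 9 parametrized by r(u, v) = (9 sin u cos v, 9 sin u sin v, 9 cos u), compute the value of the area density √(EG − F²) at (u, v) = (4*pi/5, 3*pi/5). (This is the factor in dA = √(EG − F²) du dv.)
√(EG − F²)|_{(4*pi/5, 3*pi/5)} = 81*sqrt(10 - 2*sqrt(5))/4

E = 81, F = 0, G = 81*sin(u)^2, so EG − F² = 6561*sin(u)^2. Taking the positive square root: √(EG − F²) = 81*Abs(sin(u)). At (u, v) = (4*pi/5, 3*pi/5): 81*sqrt(10 - 2*sqrt(5))/4.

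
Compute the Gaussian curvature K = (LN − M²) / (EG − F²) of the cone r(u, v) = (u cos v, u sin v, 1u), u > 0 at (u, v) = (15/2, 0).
K = 0

Coefficients of the first fundamental form: E = 2, F = 0, G = u^2.
Coefficients of the second fundamental form: L = 0, M = 0, N = sqrt(2)*u^2/(2*Abs(u)).
Assemble K = (LN − M²)/(EG − F²) = 0. At (u, v) = (15/2, 0): K = 0.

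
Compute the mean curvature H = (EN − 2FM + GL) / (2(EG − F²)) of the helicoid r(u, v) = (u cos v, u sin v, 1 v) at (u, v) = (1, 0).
H = 0

With E = 1, F = 0, G = u^2 + 1, L = 0, M = -1/sqrt(u^2 + 1), N = 0, assemble
  H = (EN − 2FM + GL) / (2(EG − F²)) = 0.
At (u, v) = (1, 0): H = 0.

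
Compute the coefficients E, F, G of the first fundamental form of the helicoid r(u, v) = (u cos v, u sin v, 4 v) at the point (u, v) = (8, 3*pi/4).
E = 1;  F = 0;  G = 80

Partials: r_u = (cos(v), sin(v), 0), r_v = (-u*sin(v), u*cos(v), 4). As functions of (u, v):
  E = r_u · r_u = 1,
  F = r_u · r_v = 0,
  G = r_v · r_v = u^2 + 16.
Evaluating at (u, v) = (8, 3*pi/4): E = 1, F = 0, G = 80.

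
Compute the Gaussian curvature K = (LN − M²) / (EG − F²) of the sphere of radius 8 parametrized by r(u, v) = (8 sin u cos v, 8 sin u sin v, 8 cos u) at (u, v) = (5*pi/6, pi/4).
K = 1/64

Coefficients of the first fundamental form: E = 64, F = 0, G = 64*sin(u)^2.
Coefficients of the second fundamental form: L = -8*sin(u)/Abs(sin(u)), M = 0, N = -8*sin(u)^3/Abs(sin(u)).
Assemble K = (LN − M²)/(EG − F²) = 1/64. At (u, v) = (5*pi/6, pi/4): K = 1/64.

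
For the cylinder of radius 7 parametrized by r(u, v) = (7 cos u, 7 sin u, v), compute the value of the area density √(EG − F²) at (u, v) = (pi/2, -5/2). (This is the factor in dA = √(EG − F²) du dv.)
√(EG − F²)|_{(pi/2, -5/2)} = 7

E = 49, F = 0, G = 1, so EG − F² = 49. Taking the positive square root: √(EG − F²) = 7. At (u, v) = (pi/2, -5/2): 7.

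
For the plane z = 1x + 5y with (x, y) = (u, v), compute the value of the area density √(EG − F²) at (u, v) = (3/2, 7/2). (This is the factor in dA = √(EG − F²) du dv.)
√(EG − F²)|_{(3/2, 7/2)} = 3*sqrt(3)

E = 2, F = 5, G = 26, so EG − F² = 27. Taking the positive square root: √(EG − F²) = 3*sqrt(3). At (u, v) = (3/2, 7/2): 3*sqrt(3).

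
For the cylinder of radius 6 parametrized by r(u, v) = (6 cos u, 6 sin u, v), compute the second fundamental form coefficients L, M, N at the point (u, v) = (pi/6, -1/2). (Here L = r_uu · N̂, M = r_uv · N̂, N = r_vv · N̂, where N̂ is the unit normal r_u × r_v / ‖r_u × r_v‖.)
L = -6;  M = 0;  N = 0

Compute the unit normal N̂(u, v) = (cos(u), sin(u), 0), and the second partials r_uu, r_uv, r_vv. Take dot products:
  L(u, v) = r_uu · N̂ = -6,
  M(u, v) = r_uv · N̂ = 0,
  N(u, v) = r_vv · N̂ = 0.
Evaluating at (u, v) = (pi/6, -1/2):
  L = -6, M = 0, N = 0.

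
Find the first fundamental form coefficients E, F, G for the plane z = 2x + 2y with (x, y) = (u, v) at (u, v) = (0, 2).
E = 5;  F = 4;  G = 5

Partials: r_u = (1, 0, 2), r_v = (0, 1, 2). As functions of (u, v):
  E = r_u · r_u = 5,
  F = r_u · r_v = 4,
  G = r_v · r_v = 5.
Evaluating at (u, v) = (0, 2): E = 5, F = 4, G = 5.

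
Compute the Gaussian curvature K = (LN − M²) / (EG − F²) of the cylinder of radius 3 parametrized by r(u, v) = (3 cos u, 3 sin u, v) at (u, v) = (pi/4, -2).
K = 0

Coefficients of the first fundamental form: E = 9, F = 0, G = 1.
Coefficients of the second fundamental form: L = -3, M = 0, N = 0.
Assemble K = (LN − M²)/(EG − F²) = 0. At (u, v) = (pi/4, -2): K = 0.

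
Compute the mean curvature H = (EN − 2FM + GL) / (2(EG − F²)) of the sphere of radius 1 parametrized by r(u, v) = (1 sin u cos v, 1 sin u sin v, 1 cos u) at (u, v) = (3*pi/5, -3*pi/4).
H = -1

With E = 1, F = 0, G = sin(u)^2, L = -sin(u)/Abs(sin(u)), M = 0, N = -sin(u)^3/Abs(sin(u)), assemble
  H = (EN − 2FM + GL) / (2(EG − F²)) = -sin(u)/Abs(sin(u)).
At (u, v) = (3*pi/5, -3*pi/4): H = -1.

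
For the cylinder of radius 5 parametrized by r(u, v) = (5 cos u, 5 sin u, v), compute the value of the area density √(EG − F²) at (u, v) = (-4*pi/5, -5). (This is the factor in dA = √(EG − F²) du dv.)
√(EG − F²)|_{(-4*pi/5, -5)} = 5

E = 25, F = 0, G = 1, so EG − F² = 25. Taking the positive square root: √(EG − F²) = 5. At (u, v) = (-4*pi/5, -5): 5.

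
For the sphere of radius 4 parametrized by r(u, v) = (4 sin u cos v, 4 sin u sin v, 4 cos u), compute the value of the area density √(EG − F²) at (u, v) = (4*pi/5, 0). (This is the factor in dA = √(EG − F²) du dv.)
√(EG − F²)|_{(4*pi/5, 0)} = 4*sqrt(10 - 2*sqrt(5))

E = 16, F = 0, G = 16*sin(u)^2, so EG − F² = 256*sin(u)^2. Taking the positive square root: √(EG − F²) = 16*Abs(sin(u)). At (u, v) = (4*pi/5, 0): 4*sqrt(10 - 2*sqrt(5)).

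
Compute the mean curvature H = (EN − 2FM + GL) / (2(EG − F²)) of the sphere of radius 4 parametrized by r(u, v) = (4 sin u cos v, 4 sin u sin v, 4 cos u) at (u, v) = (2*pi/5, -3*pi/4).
H = -1/4

With E = 16, F = 0, G = 16*sin(u)^2, L = -4*sin(u)/Abs(sin(u)), M = 0, N = -4*sin(u)^3/Abs(sin(u)), assemble
  H = (EN − 2FM + GL) / (2(EG − F²)) = -sin(u)/(4*Abs(sin(u))).
At (u, v) = (2*pi/5, -3*pi/4): H = -1/4.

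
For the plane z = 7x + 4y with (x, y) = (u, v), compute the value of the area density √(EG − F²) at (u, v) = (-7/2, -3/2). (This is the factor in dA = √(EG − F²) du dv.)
√(EG − F²)|_{(-7/2, -3/2)} = sqrt(66)

E = 50, F = 28, G = 17, so EG − F² = 66. Taking the positive square root: √(EG − F²) = sqrt(66). At (u, v) = (-7/2, -3/2): sqrt(66).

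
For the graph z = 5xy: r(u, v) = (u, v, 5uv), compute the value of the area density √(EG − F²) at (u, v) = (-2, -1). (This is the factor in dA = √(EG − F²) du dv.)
√(EG − F²)|_{(-2, -1)} = 3*sqrt(14)

E = 25*v^2 + 1, F = 25*u*v, G = 25*u^2 + 1, so EG − F² = 25*u^2 + 25*v^2 + 1. Taking the positive square root: √(EG − F²) = sqrt(25*u^2 + 25*v^2 + 1). At (u, v) = (-2, -1): 3*sqrt(14).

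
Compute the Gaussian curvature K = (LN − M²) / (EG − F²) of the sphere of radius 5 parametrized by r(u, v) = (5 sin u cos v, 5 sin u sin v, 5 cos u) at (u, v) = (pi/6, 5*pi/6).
K = 1/25

Coefficients of the first fundamental form: E = 25, F = 0, G = 25*sin(u)^2.
Coefficients of the second fundamental form: L = -5*sin(u)/Abs(sin(u)), M = 0, N = -5*sin(u)^3/Abs(sin(u)).
Assemble K = (LN − M²)/(EG − F²) = 1/25. At (u, v) = (pi/6, 5*pi/6): K = 1/25.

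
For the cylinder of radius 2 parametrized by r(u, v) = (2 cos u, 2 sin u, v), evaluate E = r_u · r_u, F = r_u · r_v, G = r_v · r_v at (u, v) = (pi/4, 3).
E = 4;  F = 0;  G = 1

Partials: r_u = (-2*sin(u), 2*cos(u), 0), r_v = (0, 0, 1). As functions of (u, v):
  E = r_u · r_u = 4,
  F = r_u · r_v = 0,
  G = r_v · r_v = 1.
Evaluating at (u, v) = (pi/4, 3): E = 4, F = 0, G = 1.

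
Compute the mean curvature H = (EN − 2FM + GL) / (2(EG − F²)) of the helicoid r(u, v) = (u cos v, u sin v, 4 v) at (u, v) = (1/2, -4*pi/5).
H = 0

With E = 1, F = 0, G = u^2 + 16, L = 0, M = -4/sqrt(u^2 + 16), N = 0, assemble
  H = (EN − 2FM + GL) / (2(EG − F²)) = 0.
At (u, v) = (1/2, -4*pi/5): H = 0.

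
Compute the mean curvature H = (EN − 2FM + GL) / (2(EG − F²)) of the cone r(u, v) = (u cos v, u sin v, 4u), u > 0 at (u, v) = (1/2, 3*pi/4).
H = 4*sqrt(17)/17

With E = 17, F = 0, G = u^2, L = 0, M = 0, N = 4*sqrt(17)*u^2/(17*Abs(u)), assemble
  H = (EN − 2FM + GL) / (2(EG − F²)) = 2*sqrt(17)/(17*Abs(u)).
At (u, v) = (1/2, 3*pi/4): H = 4*sqrt(17)/17.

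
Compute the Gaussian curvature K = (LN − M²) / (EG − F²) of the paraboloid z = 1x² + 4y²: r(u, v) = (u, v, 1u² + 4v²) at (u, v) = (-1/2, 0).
K = 4

Coefficients of the first fundamental form: E = 4*u^2 + 1, F = 16*u*v, G = 64*v^2 + 1.
Coefficients of the second fundamental form: L = 2/sqrt(4*u^2 + 64*v^2 + 1), M = 0, N = 8/sqrt(4*u^2 + 64*v^2 + 1).
Assemble K = (LN − M²)/(EG − F²) = 16/(16*u^4 + 512*u^2*v^2 + 8*u^2 + 4096*v^4 + 128*v^2 + 1). At (u, v) = (-1/2, 0): K = 4.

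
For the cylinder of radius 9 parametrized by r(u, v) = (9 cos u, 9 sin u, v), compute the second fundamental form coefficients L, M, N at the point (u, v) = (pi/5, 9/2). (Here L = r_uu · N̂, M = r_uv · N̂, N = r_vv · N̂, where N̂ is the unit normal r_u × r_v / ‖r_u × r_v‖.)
L = -9;  M = 0;  N = 0

Compute the unit normal N̂(u, v) = (cos(u), sin(u), 0), and the second partials r_uu, r_uv, r_vv. Take dot products:
  L(u, v) = r_uu · N̂ = -9,
  M(u, v) = r_uv · N̂ = 0,
  N(u, v) = r_vv · N̂ = 0.
Evaluating at (u, v) = (pi/5, 9/2):
  L = -9, M = 0, N = 0.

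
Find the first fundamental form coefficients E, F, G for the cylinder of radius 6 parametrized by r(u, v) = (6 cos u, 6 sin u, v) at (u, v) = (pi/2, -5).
E = 36;  F = 0;  G = 1

Partials: r_u = (-6*sin(u), 6*cos(u), 0), r_v = (0, 0, 1). As functions of (u, v):
  E = r_u · r_u = 36,
  F = r_u · r_v = 0,
  G = r_v · r_v = 1.
Evaluating at (u, v) = (pi/2, -5): E = 36, F = 0, G = 1.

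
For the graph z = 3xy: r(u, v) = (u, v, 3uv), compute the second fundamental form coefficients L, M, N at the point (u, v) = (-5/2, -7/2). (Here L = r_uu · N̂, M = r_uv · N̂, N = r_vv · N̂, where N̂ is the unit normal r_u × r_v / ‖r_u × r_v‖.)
L = 0;  M = 3*sqrt(670)/335;  N = 0

Compute the unit normal N̂(u, v) = (-3*v/sqrt(9*u^2 + 9*v^2 + 1), -3*u/sqrt(9*u^2 + 9*v^2 + 1), 1/sqrt(9*u^2 + 9*v^2 + 1)), and the second partials r_uu, r_uv, r_vv. Take dot products:
  L(u, v) = r_uu · N̂ = 0,
  M(u, v) = r_uv · N̂ = 3/sqrt(9*u^2 + 9*v^2 + 1),
  N(u, v) = r_vv · N̂ = 0.
Evaluating at (u, v) = (-5/2, -7/2):
  L = 0, M = 3*sqrt(670)/335, N = 0.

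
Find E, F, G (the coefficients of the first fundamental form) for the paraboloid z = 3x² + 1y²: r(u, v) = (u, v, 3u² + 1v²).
E = 36*u^2 + 1;  F = 12*u*v;  G = 4*v^2 + 1

Compute partials: r_u = (1, 0, 6*u), r_v = (0, 1, 2*v). Then
  E = r_u · r_u = 36*u^2 + 1,
  F = r_u · r_v = 12*u*v,
  G = r_v · r_v = 4*v^2 + 1.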